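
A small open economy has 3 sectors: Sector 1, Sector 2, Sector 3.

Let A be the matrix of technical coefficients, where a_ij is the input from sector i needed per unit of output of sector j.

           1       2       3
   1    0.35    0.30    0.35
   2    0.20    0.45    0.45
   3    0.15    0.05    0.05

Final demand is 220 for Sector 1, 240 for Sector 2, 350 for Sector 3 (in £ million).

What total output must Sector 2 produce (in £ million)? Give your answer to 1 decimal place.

x_2 = 1481.7

I − A =
  [   0.65    -0.30    -0.35]
  [  -0.20     0.55    -0.45]
  [  -0.15    -0.05     0.95]
Cofactors of I−A, C_ij = (−1)^(i+j)·(minor ij) (rows/columns in the sector order above):
  C_11 = (0.55)(0.95) − (-0.45)(-0.05) = 0.5000
  C_12 = −[(-0.20)(0.95) − (-0.45)(-0.15)] = 0.2575
  C_13 = (-0.20)(-0.05) − (0.55)(-0.15) = 0.0925
  C_21 = −[(-0.30)(0.95) − (-0.35)(-0.05)] = 0.3025
  C_22 = (0.65)(0.95) − (-0.35)(-0.15) = 0.5650
  C_23 = −[(0.65)(-0.05) − (-0.30)(-0.15)] = 0.0775
  C_31 = (-0.30)(-0.45) − (-0.35)(0.55) = 0.3275
  C_32 = −[(0.65)(-0.45) − (-0.35)(-0.20)] = 0.3625
  C_33 = (0.65)(0.55) − (-0.30)(-0.20) = 0.2975
det(I−A) = Σ_j (I−A)_1j·C_1j = (0.65)(0.5000) + (-0.30)(0.2575) + (-0.35)(0.0925) = 0.215375
adj(I−A) = Cᵀ =
  [ 0.5000   0.3025   0.3275]
  [ 0.2575   0.5650   0.3625]
  [ 0.0925   0.0775   0.2975]
(I − A)⁻¹ = adj(I−A) / det(I−A) ≈
  [   2.3215     1.4045     1.5206]
  [   1.1956     2.6233     1.6831]
  [   0.4295     0.3598     1.3813]
x = (I − A)⁻¹ d = adj(I−A)·d / det(I−A), with det(I−A) = 0.215375:
  x_1 = (0.5000·220 + 0.3025·240 + 0.3275·350) / 0.215375 = 297.225 / 0.215375 ≈ 1380.0
  x_2 = (0.2575·220 + 0.5650·240 + 0.3625·350) / 0.215375 = 319.125 / 0.215375 ≈ 1481.7
  x_3 = (0.0925·220 + 0.0775·240 + 0.2975·350) / 0.215375 = 143.075 / 0.215375 ≈ 664.3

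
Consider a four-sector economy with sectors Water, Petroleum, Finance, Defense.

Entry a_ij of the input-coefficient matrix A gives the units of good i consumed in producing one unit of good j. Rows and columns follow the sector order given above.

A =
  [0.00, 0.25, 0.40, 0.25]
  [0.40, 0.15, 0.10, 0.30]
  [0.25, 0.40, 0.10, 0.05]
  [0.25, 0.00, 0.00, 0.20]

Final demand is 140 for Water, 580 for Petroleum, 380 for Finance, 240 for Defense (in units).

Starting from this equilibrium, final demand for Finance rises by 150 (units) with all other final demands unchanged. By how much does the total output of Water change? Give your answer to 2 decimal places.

I − A =
  [   1.00    -0.25    -0.40    -0.25]
  [  -0.40     0.85    -0.10    -0.30]
  [  -0.25    -0.40     0.90    -0.05]
  [  -0.25     0.00     0.00     0.80]
Compute the cofactors C_ij = (−1)^(i+j)·(3×3 minor ij) of I−A; the adjugate is their transpose:
adj(I−A) = Cᵀ =
  [ 0.580000   0.308000   0.292000   0.315000]
  [ 0.376750   0.578750   0.231750   0.349250]
  [ 0.338625   0.348125   0.528125   0.269375]
  [ 0.181250   0.096250   0.091250   0.479750]
det(I−A) = Σ_j (I−A)_1j·C_1j = (1.00)(0.580000) + (-0.25)(0.376750) + (-0.40)(0.338625) + (-0.25)(0.181250) = 0.30505
(I − A)⁻¹ = adj(I−A) / det(I−A) ≈
  [   1.9013     1.0097     0.9572     1.0326]
  [   1.2350     1.8972     0.7597     1.1449]
  [   1.1101     1.1412     1.7313     0.8831]
  [   0.5942     0.3155     0.2991     1.5727]
Δx = (I − A)⁻¹ Δd with Δd having +150 in the Finance component and 0 elsewhere.
So Δx_1 = L_13 · (+150), where L_13 = adj(I−A)_13 / det(I−A) = 0.292000 / 0.30505.
Δx_1 = 0.292000 × (+150) / 0.30505 = 43.80 / 0.30505 ≈ 143.58.

Δx_1 = 143.58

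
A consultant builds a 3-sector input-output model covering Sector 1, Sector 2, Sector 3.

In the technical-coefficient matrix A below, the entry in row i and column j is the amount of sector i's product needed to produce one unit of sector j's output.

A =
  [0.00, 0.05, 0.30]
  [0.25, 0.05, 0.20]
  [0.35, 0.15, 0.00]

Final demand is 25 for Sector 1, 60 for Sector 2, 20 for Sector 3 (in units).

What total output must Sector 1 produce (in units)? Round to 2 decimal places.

x_1 = 43.63

I − A =
  [   1.00    -0.05    -0.30]
  [  -0.25     0.95    -0.20]
  [  -0.35    -0.15     1.00]
Cofactors of I−A, C_ij = (−1)^(i+j)·(minor ij) (rows/columns in the sector order above):
  C_11 = (0.95)(1.00) − (-0.20)(-0.15) = 0.9200
  C_12 = −[(-0.25)(1.00) − (-0.20)(-0.35)] = 0.3200
  C_13 = (-0.25)(-0.15) − (0.95)(-0.35) = 0.3700
  C_21 = −[(-0.05)(1.00) − (-0.30)(-0.15)] = 0.0950
  C_22 = (1.00)(1.00) − (-0.30)(-0.35) = 0.8950
  C_23 = −[(1.00)(-0.15) − (-0.05)(-0.35)] = 0.1675
  C_31 = (-0.05)(-0.20) − (-0.30)(0.95) = 0.2950
  C_32 = −[(1.00)(-0.20) − (-0.30)(-0.25)] = 0.2750
  C_33 = (1.00)(0.95) − (-0.05)(-0.25) = 0.9375
det(I−A) = Σ_j (I−A)_1j·C_1j = (1.00)(0.9200) + (-0.05)(0.3200) + (-0.30)(0.3700) = 0.7930
adj(I−A) = Cᵀ =
  [ 0.9200   0.0950   0.2950]
  [ 0.3200   0.8950   0.2750]
  [ 0.3700   0.1675   0.9375]
(I − A)⁻¹ = adj(I−A) / det(I−A) ≈
  [   1.1602     0.1198     0.3720]
  [   0.4035     1.1286     0.3468]
  [   0.4666     0.2112     1.1822]
x = (I − A)⁻¹ d = adj(I−A)·d / det(I−A), with det(I−A) = 0.7930:
  x_1 = (0.9200·25 + 0.0950·60 + 0.2950·20) / 0.7930 = 34.60 / 0.7930 ≈ 43.63
  x_2 = (0.3200·25 + 0.8950·60 + 0.2750·20) / 0.7930 = 67.20 / 0.7930 ≈ 84.74
  x_3 = (0.3700·25 + 0.1675·60 + 0.9375·20) / 0.7930 = 38.05 / 0.7930 ≈ 47.98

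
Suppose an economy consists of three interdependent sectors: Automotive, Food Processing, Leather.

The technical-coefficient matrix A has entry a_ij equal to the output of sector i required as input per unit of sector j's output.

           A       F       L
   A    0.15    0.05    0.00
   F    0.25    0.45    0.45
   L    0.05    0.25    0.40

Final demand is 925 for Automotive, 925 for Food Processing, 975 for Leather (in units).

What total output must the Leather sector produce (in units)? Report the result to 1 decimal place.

I − A =
  [   0.85    -0.05     0.00]
  [  -0.25     0.55    -0.45]
  [  -0.05    -0.25     0.60]
Cofactors of I−A, C_ij = (−1)^(i+j)·(minor ij) (rows/columns in the sector order above):
  C_11 = (0.55)(0.60) − (-0.45)(-0.25) = 0.2175
  C_12 = −[(-0.25)(0.60) − (-0.45)(-0.05)] = 0.1725
  C_13 = (-0.25)(-0.25) − (0.55)(-0.05) = 0.0900
  C_21 = −[(-0.05)(0.60) − (0.00)(-0.25)] = 0.0300
  C_22 = (0.85)(0.60) − (0.00)(-0.05) = 0.5100
  C_23 = −[(0.85)(-0.25) − (-0.05)(-0.05)] = 0.2150
  C_31 = (-0.05)(-0.45) − (0.00)(0.55) = 0.0225
  C_32 = −[(0.85)(-0.45) − (0.00)(-0.25)] = 0.3825
  C_33 = (0.85)(0.55) − (-0.05)(-0.25) = 0.4550
det(I−A) = Σ_j (I−A)_1j·C_1j = (0.85)(0.2175) + (-0.05)(0.1725) + (0.00)(0.0900) = 0.17625
adj(I−A) = Cᵀ =
  [ 0.2175   0.0300   0.0225]
  [ 0.1725   0.5100   0.3825]
  [ 0.0900   0.2150   0.4550]
(I − A)⁻¹ = adj(I−A) / det(I−A) ≈
  [   1.2340     0.1702     0.1277]
  [   0.9787     2.8936     2.1702]
  [   0.5106     1.2199     2.5816]
x = (I − A)⁻¹ d = adj(I−A)·d / det(I−A), with det(I−A) = 0.17625:
  x_A = (0.2175·925 + 0.0300·925 + 0.0225·975) / 0.17625 = 250.875 / 0.17625 ≈ 1423.4
  x_F = (0.1725·925 + 0.5100·925 + 0.3825·975) / 0.17625 = 1004.25 / 0.17625 ≈ 5697.9
  x_L = (0.0900·925 + 0.2150·925 + 0.4550·975) / 0.17625 = 725.75 / 0.17625 ≈ 4117.7

x_L = 4117.7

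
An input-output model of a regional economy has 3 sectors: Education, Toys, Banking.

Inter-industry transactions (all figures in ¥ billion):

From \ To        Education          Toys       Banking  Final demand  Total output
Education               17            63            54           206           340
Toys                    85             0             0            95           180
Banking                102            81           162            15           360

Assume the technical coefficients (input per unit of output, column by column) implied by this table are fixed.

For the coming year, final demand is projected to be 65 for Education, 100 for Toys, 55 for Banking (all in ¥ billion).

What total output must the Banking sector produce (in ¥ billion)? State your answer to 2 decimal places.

Technical coefficients a_ij = z_ij / X_j:
  a_11 = 17/340 = 0.05, a_21 = 85/340 = 0.25, a_31 = 102/340 = 0.30
  a_12 = 63/180 = 0.35, a_22 = 0/180 = 0.00, a_32 = 81/180 = 0.45
  a_13 = 54/360 = 0.15, a_23 = 0/360 = 0.00, a_33 = 162/360 = 0.45
I − A =
  [   0.95    -0.35    -0.15]
  [  -0.25     1.00     0.00]
  [  -0.30    -0.45     0.55]
Cofactors of I−A, C_ij = (−1)^(i+j)·(minor ij) (rows/columns in the sector order above):
  C_11 = (1.00)(0.55) − (0.00)(-0.45) = 0.5500
  C_12 = −[(-0.25)(0.55) − (0.00)(-0.30)] = 0.1375
  C_13 = (-0.25)(-0.45) − (1.00)(-0.30) = 0.4125
  C_21 = −[(-0.35)(0.55) − (-0.15)(-0.45)] = 0.2600
  C_22 = (0.95)(0.55) − (-0.15)(-0.30) = 0.4775
  C_23 = −[(0.95)(-0.45) − (-0.35)(-0.30)] = 0.5325
  C_31 = (-0.35)(0.00) − (-0.15)(1.00) = 0.1500
  C_32 = −[(0.95)(0.00) − (-0.15)(-0.25)] = 0.0375
  C_33 = (0.95)(1.00) − (-0.35)(-0.25) = 0.8625
det(I−A) = Σ_j (I−A)_1j·C_1j = (0.95)(0.5500) + (-0.35)(0.1375) + (-0.15)(0.4125) = 0.4125
adj(I−A) = Cᵀ =
  [ 0.5500   0.2600   0.1500]
  [ 0.1375   0.4775   0.0375]
  [ 0.4125   0.5325   0.8625]
(I − A)⁻¹ = adj(I−A) / det(I−A) ≈
  [   1.3333     0.6303     0.3636]
  [   0.3333     1.1576     0.0909]
  [   1.0000     1.2909     2.0909]
x = (I − A)⁻¹ d = adj(I−A)·d / det(I−A), with det(I−A) = 0.4125:
  x_1 = (0.5500·65 + 0.2600·100 + 0.1500·55) / 0.4125 = 70.00 / 0.4125 ≈ 169.70
  x_2 = (0.1375·65 + 0.4775·100 + 0.0375·55) / 0.4125 = 58.75 / 0.4125 ≈ 142.42
  x_3 = (0.4125·65 + 0.5325·100 + 0.8625·55) / 0.4125 = 127.50 / 0.4125 ≈ 309.09

x_3 = 309.09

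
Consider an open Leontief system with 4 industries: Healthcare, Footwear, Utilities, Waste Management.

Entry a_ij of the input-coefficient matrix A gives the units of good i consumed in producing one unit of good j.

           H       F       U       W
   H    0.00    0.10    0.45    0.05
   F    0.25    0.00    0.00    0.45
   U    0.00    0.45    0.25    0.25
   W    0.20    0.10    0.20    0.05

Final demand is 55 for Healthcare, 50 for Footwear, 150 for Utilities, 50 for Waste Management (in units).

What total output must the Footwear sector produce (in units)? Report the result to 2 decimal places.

x_F = 213.86

I − A =
  [   1.00    -0.10    -0.45    -0.05]
  [  -0.25     1.00     0.00    -0.45]
  [   0.00    -0.45     0.75    -0.25]
  [  -0.20    -0.10    -0.20     0.95]
Compute the cofactors C_ij = (−1)^(i+j)·(3×3 minor ij) of I−A; the adjugate is their transpose:
adj(I−A) = Cᵀ =
  [ 0.588250   0.278125   0.426250   0.274875]
  [ 0.233125   0.632500   0.239875   0.375000]
  [ 0.203625   0.453000   0.861000   0.451875]
  [ 0.191250   0.220500   0.296250   0.680625]
det(I−A) = Σ_j (I−A)_1j·C_1j = (1.00)(0.588250) + (-0.10)(0.233125) + (-0.45)(0.203625) + (-0.05)(0.191250) = 0.46374375
(I − A)⁻¹ = adj(I−A) / det(I−A) ≈
  [   1.2685     0.5997     0.9191     0.5927]
  [   0.5027     1.3639     0.5173     0.8086]
  [   0.4391     0.9768     1.8566     0.9744]
  [   0.4124     0.4755     0.6388     1.4677]
x = (I − A)⁻¹ d = adj(I−A)·d / det(I−A), with det(I−A) = 0.46374375:
  x_H = (0.588250·55 + 0.278125·50 + 0.426250·150 + 0.274875·50) / 0.46374375 = 123.94125 / 0.46374375 ≈ 267.26
  x_F = (0.233125·55 + 0.632500·50 + 0.239875·150 + 0.375000·50) / 0.46374375 = 99.178125 / 0.46374375 ≈ 213.86
  x_U = (0.203625·55 + 0.453000·50 + 0.861000·150 + 0.451875·50) / 0.46374375 = 185.593125 / 0.46374375 ≈ 400.21
  x_W = (0.191250·55 + 0.220500·50 + 0.296250·150 + 0.680625·50) / 0.46374375 = 100.0125 / 0.46374375 ≈ 215.66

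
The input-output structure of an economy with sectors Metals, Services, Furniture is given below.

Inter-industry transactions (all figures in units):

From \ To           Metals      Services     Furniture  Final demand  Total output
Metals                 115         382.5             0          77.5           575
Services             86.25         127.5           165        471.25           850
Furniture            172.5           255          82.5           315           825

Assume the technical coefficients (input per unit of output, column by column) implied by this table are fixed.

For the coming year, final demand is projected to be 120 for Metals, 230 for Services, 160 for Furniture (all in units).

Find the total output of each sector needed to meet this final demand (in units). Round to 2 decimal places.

Technical coefficients a_ij = z_ij / X_j:
  a_MM = 115/575 = 0.20, a_SM = 86.25/575 = 0.15, a_FM = 172.5/575 = 0.30
  a_MS = 382.5/850 = 0.45, a_SS = 127.5/850 = 0.15, a_FS = 255/850 = 0.30
  a_MF = 0/825 = 0.00, a_SF = 165/825 = 0.20, a_FF = 82.5/825 = 0.10
I − A =
  [   0.80    -0.45     0.00]
  [  -0.15     0.85    -0.20]
  [  -0.30    -0.30     0.90]
Cofactors of I−A, C_ij = (−1)^(i+j)·(minor ij) (rows/columns in the sector order above):
  C_11 = (0.85)(0.90) − (-0.20)(-0.30) = 0.7050
  C_12 = −[(-0.15)(0.90) − (-0.20)(-0.30)] = 0.1950
  C_13 = (-0.15)(-0.30) − (0.85)(-0.30) = 0.3000
  C_21 = −[(-0.45)(0.90) − (0.00)(-0.30)] = 0.4050
  C_22 = (0.80)(0.90) − (0.00)(-0.30) = 0.7200
  C_23 = −[(0.80)(-0.30) − (-0.45)(-0.30)] = 0.3750
  C_31 = (-0.45)(-0.20) − (0.00)(0.85) = 0.0900
  C_32 = −[(0.80)(-0.20) − (0.00)(-0.15)] = 0.1600
  C_33 = (0.80)(0.85) − (-0.45)(-0.15) = 0.6125
det(I−A) = Σ_j (I−A)_1j·C_1j = (0.80)(0.7050) + (-0.45)(0.1950) + (0.00)(0.3000) = 0.47625
adj(I−A) = Cᵀ =
  [ 0.7050   0.4050   0.0900]
  [ 0.1950   0.7200   0.1600]
  [ 0.3000   0.3750   0.6125]
(I − A)⁻¹ = adj(I−A) / det(I−A) ≈
  [   1.4803     0.8504     0.1890]
  [   0.4094     1.5118     0.3360]
  [   0.6299     0.7874     1.2861]
x = (I − A)⁻¹ d = adj(I−A)·d / det(I−A), with det(I−A) = 0.47625:
  x_M = (0.7050·120 + 0.4050·230 + 0.0900·160) / 0.47625 = 192.15 / 0.47625 ≈ 403.46
  x_S = (0.1950·120 + 0.7200·230 + 0.1600·160) / 0.47625 = 214.60 / 0.47625 ≈ 450.60
  x_F = (0.3000·120 + 0.3750·230 + 0.6125·160) / 0.47625 = 220.25 / 0.47625 ≈ 462.47

x_M = 403.46, x_S = 450.60, x_F = 462.47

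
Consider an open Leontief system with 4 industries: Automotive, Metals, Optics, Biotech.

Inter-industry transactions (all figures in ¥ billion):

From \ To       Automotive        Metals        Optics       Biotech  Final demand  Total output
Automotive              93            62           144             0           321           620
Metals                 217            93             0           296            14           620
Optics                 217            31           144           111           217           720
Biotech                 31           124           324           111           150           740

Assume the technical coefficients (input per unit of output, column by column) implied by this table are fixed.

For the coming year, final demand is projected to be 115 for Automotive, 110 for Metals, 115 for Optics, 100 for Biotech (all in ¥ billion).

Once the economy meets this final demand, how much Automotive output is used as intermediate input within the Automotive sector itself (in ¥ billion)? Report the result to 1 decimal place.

z_AA = 41.5

Technical coefficients a_ij = z_ij / X_j:
  a_AA = 93/620 = 0.15, a_MA = 217/620 = 0.35, a_OA = 217/620 = 0.35, a_BA = 31/620 = 0.05
  a_AM = 62/620 = 0.10, a_MM = 93/620 = 0.15, a_OM = 31/620 = 0.05, a_BM = 124/620 = 0.20
  a_AO = 144/720 = 0.20, a_MO = 0/720 = 0.00, a_OO = 144/720 = 0.20, a_BO = 324/720 = 0.45
  a_AB = 0/740 = 0.00, a_MB = 296/740 = 0.40, a_OB = 111/740 = 0.15, a_BB = 111/740 = 0.15
I − A =
  [   0.85    -0.10    -0.20     0.00]
  [  -0.35     0.85     0.00    -0.40]
  [  -0.35    -0.05     0.80    -0.15]
  [  -0.05    -0.20    -0.45     0.85]
Compute the cofactors C_ij = (−1)^(i+j)·(3×3 minor ij) of I−A; the adjugate is their transpose:
adj(I−A) = Cᵀ =
  [ 0.447625   0.075750   0.146500   0.061500]
  [ 0.293375   0.459625   0.216500   0.254500]
  [ 0.257625   0.092125   0.514375   0.134125]
  [ 0.231750   0.161375   0.331875   0.487000]
det(I−A) = Σ_j (I−A)_1j·C_1j = (0.85)(0.447625) + (-0.10)(0.293375) + (-0.20)(0.257625) + (0.00)(0.231750) = 0.29961875
(I − A)⁻¹ = adj(I−A) / det(I−A) ≈
  [   1.4940     0.2528     0.4890     0.2053]
  [   0.9792     1.5340     0.7226     0.8494]
  [   0.8598     0.3075     1.7168     0.4477]
  [   0.7735     0.5386     1.1077     1.6254]
First solve x = (I − A)⁻¹ d = adj(I−A)·d / det(I−A); in particular x_A = (0.447625·115 + 0.075750·110 + 0.146500·115 + 0.061500·100) / 0.29961875 = 82.806875 / 0.29961875 ≈ 276.374.
Intermediate flow from A to A: z_AA = a_AA · x_A = 0.15 × 82.806875 / 0.29961875 = 12.42103125 / 0.29961875 ≈ 41.5.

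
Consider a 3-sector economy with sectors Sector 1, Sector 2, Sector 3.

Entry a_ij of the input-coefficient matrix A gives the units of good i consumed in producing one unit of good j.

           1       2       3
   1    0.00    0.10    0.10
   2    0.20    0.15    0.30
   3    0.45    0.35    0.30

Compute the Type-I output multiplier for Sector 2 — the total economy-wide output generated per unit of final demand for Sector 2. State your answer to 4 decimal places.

I − A =
  [   1.00    -0.10    -0.10]
  [  -0.20     0.85    -0.30]
  [  -0.45    -0.35     0.70]
Cofactors of I−A, C_ij = (−1)^(i+j)·(minor ij) (rows/columns in the sector order above):
  C_11 = (0.85)(0.70) − (-0.30)(-0.35) = 0.4900
  C_12 = −[(-0.20)(0.70) − (-0.30)(-0.45)] = 0.2750
  C_13 = (-0.20)(-0.35) − (0.85)(-0.45) = 0.4525
  C_21 = −[(-0.10)(0.70) − (-0.10)(-0.35)] = 0.1050
  C_22 = (1.00)(0.70) − (-0.10)(-0.45) = 0.6550
  C_23 = −[(1.00)(-0.35) − (-0.10)(-0.45)] = 0.3950
  C_31 = (-0.10)(-0.30) − (-0.10)(0.85) = 0.1150
  C_32 = −[(1.00)(-0.30) − (-0.10)(-0.20)] = 0.3200
  C_33 = (1.00)(0.85) − (-0.10)(-0.20) = 0.8300
det(I−A) = Σ_j (I−A)_1j·C_1j = (1.00)(0.4900) + (-0.10)(0.2750) + (-0.10)(0.4525) = 0.41725
adj(I−A) = Cᵀ =
  [ 0.4900   0.1050   0.1150]
  [ 0.2750   0.6550   0.3200]
  [ 0.4525   0.3950   0.8300]
(I − A)⁻¹ = adj(I−A) / det(I−A) ≈
  [   1.17436     0.25165     0.27561]
  [   0.65908     1.56980     0.76693]
  [   1.08448     0.94667     1.98922]
The output multiplier for sector j is the column-j sum of the Leontief inverse (I − A)⁻¹ = adj(I−A) / det(I−A).
Column 2 of adj(I−A): (0.1050, 0.6550, 0.3950); det(I−A) = 0.41725.
m_2 = (0.1050 + 0.6550 + 0.3950) / 0.41725 = 1.155 / 0.41725 ≈ 2.7681.

m_2 = 2.7681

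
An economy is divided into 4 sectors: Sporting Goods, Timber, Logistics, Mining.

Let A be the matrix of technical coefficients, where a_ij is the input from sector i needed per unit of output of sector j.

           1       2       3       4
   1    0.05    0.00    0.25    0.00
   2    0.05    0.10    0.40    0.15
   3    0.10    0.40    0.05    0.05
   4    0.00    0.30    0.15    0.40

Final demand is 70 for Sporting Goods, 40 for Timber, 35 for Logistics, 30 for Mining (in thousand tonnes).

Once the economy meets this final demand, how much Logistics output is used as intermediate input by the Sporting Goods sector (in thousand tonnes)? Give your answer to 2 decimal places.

z_31 = 10.13

I − A =
  [   0.95     0.00    -0.25     0.00]
  [  -0.05     0.90    -0.40    -0.15]
  [  -0.10    -0.40     0.95    -0.05]
  [   0.00    -0.30    -0.15     0.60]
Compute the cofactors C_ij = (−1)^(i+j)·(3×3 minor ij) of I−A; the adjugate is their transpose:
adj(I−A) = Cᵀ =
  [ 0.352500   0.063750   0.123750   0.026250]
  [ 0.054375   0.519375   0.256875   0.151250]
  [ 0.062250   0.242250   0.470250   0.099750]
  [ 0.042750   0.320250   0.246000   0.632750]
det(I−A) = Σ_j (I−A)_1j·C_1j = (0.95)(0.352500) + (0.00)(0.054375) + (-0.25)(0.062250) + (0.00)(0.042750) = 0.3193125
(I − A)⁻¹ = adj(I−A) / det(I−A) ≈
  [   1.1039     0.1996     0.3876     0.0822]
  [   0.1703     1.6265     0.8045     0.4737]
  [   0.1950     0.7587     1.4727     0.3124]
  [   0.1339     1.0029     0.7704     1.9816]
First solve x = (I − A)⁻¹ d = adj(I−A)·d / det(I−A); in particular x_1 = (0.352500·70 + 0.063750·40 + 0.123750·35 + 0.026250·30) / 0.3193125 = 32.34375 / 0.3193125 ≈ 101.2918.
Intermediate flow from 3 to 1: z_31 = a_31 · x_1 = 0.10 × 32.34375 / 0.3193125 = 3.234375 / 0.3193125 ≈ 10.13.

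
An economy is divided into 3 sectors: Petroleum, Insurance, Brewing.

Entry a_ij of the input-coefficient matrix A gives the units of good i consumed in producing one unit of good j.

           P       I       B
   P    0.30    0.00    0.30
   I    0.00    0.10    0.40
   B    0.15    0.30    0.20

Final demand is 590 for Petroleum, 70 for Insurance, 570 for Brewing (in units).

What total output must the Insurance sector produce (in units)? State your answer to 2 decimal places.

x_I = 608.83

I − A =
  [   0.70     0.00    -0.30]
  [   0.00     0.90    -0.40]
  [  -0.15    -0.30     0.80]
Cofactors of I−A, C_ij = (−1)^(i+j)·(minor ij) (rows/columns in the sector order above):
  C_11 = (0.90)(0.80) − (-0.40)(-0.30) = 0.6000
  C_12 = −[(0.00)(0.80) − (-0.40)(-0.15)] = 0.0600
  C_13 = (0.00)(-0.30) − (0.90)(-0.15) = 0.1350
  C_21 = −[(0.00)(0.80) − (-0.30)(-0.30)] = 0.0900
  C_22 = (0.70)(0.80) − (-0.30)(-0.15) = 0.5150
  C_23 = −[(0.70)(-0.30) − (0.00)(-0.15)] = 0.2100
  C_31 = (0.00)(-0.40) − (-0.30)(0.90) = 0.2700
  C_32 = −[(0.70)(-0.40) − (-0.30)(0.00)] = 0.2800
  C_33 = (0.70)(0.90) − (0.00)(0.00) = 0.6300
det(I−A) = Σ_j (I−A)_1j·C_1j = (0.70)(0.6000) + (0.00)(0.0600) + (-0.30)(0.1350) = 0.3795
adj(I−A) = Cᵀ =
  [ 0.6000   0.0900   0.2700]
  [ 0.0600   0.5150   0.2800]
  [ 0.1350   0.2100   0.6300]
(I − A)⁻¹ = adj(I−A) / det(I−A) ≈
  [   1.5810     0.2372     0.7115]
  [   0.1581     1.3570     0.7378]
  [   0.3557     0.5534     1.6601]
x = (I − A)⁻¹ d = adj(I−A)·d / det(I−A), with det(I−A) = 0.3795:
  x_P = (0.6000·590 + 0.0900·70 + 0.2700·570) / 0.3795 = 514.20 / 0.3795 ≈ 1354.94
  x_I = (0.0600·590 + 0.5150·70 + 0.2800·570) / 0.3795 = 231.05 / 0.3795 ≈ 608.83
  x_B = (0.1350·590 + 0.2100·70 + 0.6300·570) / 0.3795 = 453.45 / 0.3795 ≈ 1194.86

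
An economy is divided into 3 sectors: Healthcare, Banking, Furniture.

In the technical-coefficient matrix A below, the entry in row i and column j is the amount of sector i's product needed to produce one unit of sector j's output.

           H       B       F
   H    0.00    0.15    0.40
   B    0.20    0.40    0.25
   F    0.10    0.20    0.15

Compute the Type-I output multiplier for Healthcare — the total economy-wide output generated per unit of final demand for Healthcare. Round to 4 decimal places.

m_H = 1.9322

I − A =
  [   1.00    -0.15    -0.40]
  [  -0.20     0.60    -0.25]
  [  -0.10    -0.20     0.85]
Cofactors of I−A, C_ij = (−1)^(i+j)·(minor ij) (rows/columns in the sector order above):
  C_11 = (0.60)(0.85) − (-0.25)(-0.20) = 0.4600
  C_12 = −[(-0.20)(0.85) − (-0.25)(-0.10)] = 0.1950
  C_13 = (-0.20)(-0.20) − (0.60)(-0.10) = 0.1000
  C_21 = −[(-0.15)(0.85) − (-0.40)(-0.20)] = 0.2075
  C_22 = (1.00)(0.85) − (-0.40)(-0.10) = 0.8100
  C_23 = −[(1.00)(-0.20) − (-0.15)(-0.10)] = 0.2150
  C_31 = (-0.15)(-0.25) − (-0.40)(0.60) = 0.2775
  C_32 = −[(1.00)(-0.25) − (-0.40)(-0.20)] = 0.3300
  C_33 = (1.00)(0.60) − (-0.15)(-0.20) = 0.5700
det(I−A) = Σ_j (I−A)_1j·C_1j = (1.00)(0.4600) + (-0.15)(0.1950) + (-0.40)(0.1000) = 0.39075
adj(I−A) = Cᵀ =
  [ 0.4600   0.2075   0.2775]
  [ 0.1950   0.8100   0.3300]
  [ 0.1000   0.2150   0.5700]
(I − A)⁻¹ = adj(I−A) / det(I−A) ≈
  [   1.17722     0.53103     0.71017]
  [   0.49904     2.07294     0.84453]
  [   0.25592     0.55022     1.45873]
The output multiplier for sector j is the column-j sum of the Leontief inverse (I − A)⁻¹ = adj(I−A) / det(I−A).
Column H of adj(I−A): (0.4600, 0.1950, 0.1000); det(I−A) = 0.39075.
m_H = (0.4600 + 0.1950 + 0.1000) / 0.39075 = 0.755 / 0.39075 ≈ 1.9322.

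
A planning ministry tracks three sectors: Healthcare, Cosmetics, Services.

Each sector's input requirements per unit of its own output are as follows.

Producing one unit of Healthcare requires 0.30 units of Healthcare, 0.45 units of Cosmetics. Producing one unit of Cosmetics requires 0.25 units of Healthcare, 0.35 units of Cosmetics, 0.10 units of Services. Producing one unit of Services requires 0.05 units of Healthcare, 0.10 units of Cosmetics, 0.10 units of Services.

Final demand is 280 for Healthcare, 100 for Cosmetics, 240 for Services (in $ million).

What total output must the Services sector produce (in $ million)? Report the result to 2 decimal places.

x_S = 340.47

I − A =
  [   0.70    -0.25    -0.05]
  [  -0.45     0.65    -0.10]
  [   0.00    -0.10     0.90]
Cofactors of I−A, C_ij = (−1)^(i+j)·(minor ij) (rows/columns in the sector order above):
  C_11 = (0.65)(0.90) − (-0.10)(-0.10) = 0.5750
  C_12 = −[(-0.45)(0.90) − (-0.10)(0.00)] = 0.4050
  C_13 = (-0.45)(-0.10) − (0.65)(0.00) = 0.0450
  C_21 = −[(-0.25)(0.90) − (-0.05)(-0.10)] = 0.2300
  C_22 = (0.70)(0.90) − (-0.05)(0.00) = 0.6300
  C_23 = −[(0.70)(-0.10) − (-0.25)(0.00)] = 0.0700
  C_31 = (-0.25)(-0.10) − (-0.05)(0.65) = 0.0575
  C_32 = −[(0.70)(-0.10) − (-0.05)(-0.45)] = 0.0925
  C_33 = (0.70)(0.65) − (-0.25)(-0.45) = 0.3425
det(I−A) = Σ_j (I−A)_1j·C_1j = (0.70)(0.5750) + (-0.25)(0.4050) + (-0.05)(0.0450) = 0.2990
adj(I−A) = Cᵀ =
  [ 0.5750   0.2300   0.0575]
  [ 0.4050   0.6300   0.0925]
  [ 0.0450   0.0700   0.3425]
(I − A)⁻¹ = adj(I−A) / det(I−A) ≈
  [   1.9231     0.7692     0.1923]
  [   1.3545     2.1070     0.3094]
  [   0.1505     0.2341     1.1455]
x = (I − A)⁻¹ d = adj(I−A)·d / det(I−A), with det(I−A) = 0.2990:
  x_H = (0.5750·280 + 0.2300·100 + 0.0575·240) / 0.2990 = 197.80 / 0.2990 ≈ 661.54
  x_C = (0.4050·280 + 0.6300·100 + 0.0925·240) / 0.2990 = 198.60 / 0.2990 ≈ 664.21
  x_S = (0.0450·280 + 0.0700·100 + 0.3425·240) / 0.2990 = 101.80 / 0.2990 ≈ 340.47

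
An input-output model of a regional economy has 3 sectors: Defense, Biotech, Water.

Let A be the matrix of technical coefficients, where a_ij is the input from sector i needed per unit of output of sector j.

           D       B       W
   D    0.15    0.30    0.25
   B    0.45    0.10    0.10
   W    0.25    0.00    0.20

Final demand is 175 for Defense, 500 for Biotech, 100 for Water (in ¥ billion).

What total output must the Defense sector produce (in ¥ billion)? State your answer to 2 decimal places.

x_D = 616.70

I − A =
  [   0.85    -0.30    -0.25]
  [  -0.45     0.90    -0.10]
  [  -0.25     0.00     0.80]
Cofactors of I−A, C_ij = (−1)^(i+j)·(minor ij) (rows/columns in the sector order above):
  C_11 = (0.90)(0.80) − (-0.10)(0.00) = 0.7200
  C_12 = −[(-0.45)(0.80) − (-0.10)(-0.25)] = 0.3850
  C_13 = (-0.45)(0.00) − (0.90)(-0.25) = 0.2250
  C_21 = −[(-0.30)(0.80) − (-0.25)(0.00)] = 0.2400
  C_22 = (0.85)(0.80) − (-0.25)(-0.25) = 0.6175
  C_23 = −[(0.85)(0.00) − (-0.30)(-0.25)] = 0.0750
  C_31 = (-0.30)(-0.10) − (-0.25)(0.90) = 0.2550
  C_32 = −[(0.85)(-0.10) − (-0.25)(-0.45)] = 0.1975
  C_33 = (0.85)(0.90) − (-0.30)(-0.45) = 0.6300
det(I−A) = Σ_j (I−A)_1j·C_1j = (0.85)(0.7200) + (-0.30)(0.3850) + (-0.25)(0.2250) = 0.44025
adj(I−A) = Cᵀ =
  [ 0.7200   0.2400   0.2550]
  [ 0.3850   0.6175   0.1975]
  [ 0.2250   0.0750   0.6300]
(I − A)⁻¹ = adj(I−A) / det(I−A) ≈
  [   1.6354     0.5451     0.5792]
  [   0.8745     1.4026     0.4486]
  [   0.5111     0.1704     1.4310]
x = (I − A)⁻¹ d = adj(I−A)·d / det(I−A), with det(I−A) = 0.44025:
  x_D = (0.7200·175 + 0.2400·500 + 0.2550·100) / 0.44025 = 271.50 / 0.44025 ≈ 616.70
  x_B = (0.3850·175 + 0.6175·500 + 0.1975·100) / 0.44025 = 395.875 / 0.44025 ≈ 899.20
  x_W = (0.2250·175 + 0.0750·500 + 0.6300·100) / 0.44025 = 139.875 / 0.44025 ≈ 317.72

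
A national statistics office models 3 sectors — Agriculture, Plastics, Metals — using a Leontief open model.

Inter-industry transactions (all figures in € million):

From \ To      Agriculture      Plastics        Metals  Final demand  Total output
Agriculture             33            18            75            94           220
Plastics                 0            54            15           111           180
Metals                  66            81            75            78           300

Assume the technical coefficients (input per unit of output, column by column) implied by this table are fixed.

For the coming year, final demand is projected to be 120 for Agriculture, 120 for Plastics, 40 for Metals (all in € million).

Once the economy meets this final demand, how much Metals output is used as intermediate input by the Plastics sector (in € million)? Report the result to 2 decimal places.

z_MP = 85.63

Technical coefficients a_ij = z_ij / X_j:
  a_AA = 33/220 = 0.15, a_PA = 0/220 = 0.00, a_MA = 66/220 = 0.30
  a_AP = 18/180 = 0.10, a_PP = 54/180 = 0.30, a_MP = 81/180 = 0.45
  a_AM = 75/300 = 0.25, a_PM = 15/300 = 0.05, a_MM = 75/300 = 0.25
I − A =
  [   0.85    -0.10    -0.25]
  [   0.00     0.70    -0.05]
  [  -0.30    -0.45     0.75]
Cofactors of I−A, C_ij = (−1)^(i+j)·(minor ij) (rows/columns in the sector order above):
  C_11 = (0.70)(0.75) − (-0.05)(-0.45) = 0.5025
  C_12 = −[(0.00)(0.75) − (-0.05)(-0.30)] = 0.0150
  C_13 = (0.00)(-0.45) − (0.70)(-0.30) = 0.2100
  C_21 = −[(-0.10)(0.75) − (-0.25)(-0.45)] = 0.1875
  C_22 = (0.85)(0.75) − (-0.25)(-0.30) = 0.5625
  C_23 = −[(0.85)(-0.45) − (-0.10)(-0.30)] = 0.4125
  C_31 = (-0.10)(-0.05) − (-0.25)(0.70) = 0.1800
  C_32 = −[(0.85)(-0.05) − (-0.25)(0.00)] = 0.0425
  C_33 = (0.85)(0.70) − (-0.10)(0.00) = 0.5950
det(I−A) = Σ_j (I−A)_1j·C_1j = (0.85)(0.5025) + (-0.10)(0.0150) + (-0.25)(0.2100) = 0.373125
adj(I−A) = Cᵀ =
  [ 0.5025   0.1875   0.1800]
  [ 0.0150   0.5625   0.0425]
  [ 0.2100   0.4125   0.5950]
(I − A)⁻¹ = adj(I−A) / det(I−A) ≈
  [   1.3467     0.5025     0.4824]
  [   0.0402     1.5075     0.1139]
  [   0.5628     1.1055     1.5946]
First solve x = (I − A)⁻¹ d = adj(I−A)·d / det(I−A); in particular x_P = (0.0150·120 + 0.5625·120 + 0.0425·40) / 0.373125 = 71.00 / 0.373125 ≈ 190.2848.
Intermediate flow from M to P: z_MP = a_MP · x_P = 0.45 × 71.00 / 0.373125 = 31.95 / 0.373125 ≈ 85.63.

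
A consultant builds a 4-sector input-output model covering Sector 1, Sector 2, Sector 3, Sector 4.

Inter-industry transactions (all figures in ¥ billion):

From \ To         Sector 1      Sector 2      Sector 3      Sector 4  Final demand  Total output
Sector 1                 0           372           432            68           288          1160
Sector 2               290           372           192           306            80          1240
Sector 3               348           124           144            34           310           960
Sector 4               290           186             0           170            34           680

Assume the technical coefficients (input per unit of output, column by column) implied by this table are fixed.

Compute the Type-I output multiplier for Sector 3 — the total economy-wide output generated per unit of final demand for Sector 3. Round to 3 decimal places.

m_3 = 5.574

Technical coefficients a_ij = z_ij / X_j:
  a_11 = 0/1160 = 0.00, a_21 = 290/1160 = 0.25, a_31 = 348/1160 = 0.30, a_41 = 290/1160 = 0.25
  a_12 = 372/1240 = 0.30, a_22 = 372/1240 = 0.30, a_32 = 124/1240 = 0.10, a_42 = 186/1240 = 0.15
  a_13 = 432/960 = 0.45, a_23 = 192/960 = 0.20, a_33 = 144/960 = 0.15, a_43 = 0/960 = 0.00
  a_14 = 68/680 = 0.10, a_24 = 306/680 = 0.45, a_34 = 34/680 = 0.05, a_44 = 170/680 = 0.25
I − A =
  [   1.00    -0.30    -0.45    -0.10]
  [  -0.25     0.70    -0.20    -0.45]
  [  -0.30    -0.10     0.85    -0.05]
  [  -0.25    -0.15     0.00     0.75]
Compute the cofactors C_ij = (−1)^(i+j)·(3×3 minor ij) of I−A; the adjugate is their transpose:
adj(I−A) = Cᵀ =
  [ 0.372375   0.241125   0.253875   0.211250]
  [ 0.302500   0.509375   0.280000   0.364625]
  [ 0.177875   0.155750   0.346250   0.140250]
  [ 0.184625   0.182250   0.140625   0.387500]
det(I−A) = Σ_j (I−A)_1j·C_1j = (1.00)(0.372375) + (-0.30)(0.302500) + (-0.45)(0.177875) + (-0.10)(0.184625) = 0.18311875
(I − A)⁻¹ = adj(I−A) / det(I−A) ≈
  [   2.0335     1.3168     1.3864     1.1536]
  [   1.6519     2.7817     1.5291     1.9912]
  [   0.9714     0.8505     1.8908     0.7659]
  [   1.0082     0.9953     0.7679     2.1161]
The output multiplier for sector j is the column-j sum of the Leontief inverse (I − A)⁻¹ = adj(I−A) / det(I−A).
Column 3 of adj(I−A): (0.253875, 0.280000, 0.346250, 0.140625); det(I−A) = 0.18311875.
m_3 = (0.253875 + 0.280000 + 0.346250 + 0.140625) / 0.18311875 = 1.02075 / 0.18311875 ≈ 5.574.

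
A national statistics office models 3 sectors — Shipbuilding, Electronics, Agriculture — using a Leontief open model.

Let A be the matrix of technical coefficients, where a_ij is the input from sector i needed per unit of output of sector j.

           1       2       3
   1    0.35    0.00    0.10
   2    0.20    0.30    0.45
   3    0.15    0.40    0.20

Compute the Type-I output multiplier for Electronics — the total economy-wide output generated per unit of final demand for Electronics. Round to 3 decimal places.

m_2 = 3.523

I − A =
  [   0.65     0.00    -0.10]
  [  -0.20     0.70    -0.45]
  [  -0.15    -0.40     0.80]
Cofactors of I−A, C_ij = (−1)^(i+j)·(minor ij) (rows/columns in the sector order above):
  C_11 = (0.70)(0.80) − (-0.45)(-0.40) = 0.3800
  C_12 = −[(-0.20)(0.80) − (-0.45)(-0.15)] = 0.2275
  C_13 = (-0.20)(-0.40) − (0.70)(-0.15) = 0.1850
  C_21 = −[(0.00)(0.80) − (-0.10)(-0.40)] = 0.0400
  C_22 = (0.65)(0.80) − (-0.10)(-0.15) = 0.5050
  C_23 = −[(0.65)(-0.40) − (0.00)(-0.15)] = 0.2600
  C_31 = (0.00)(-0.45) − (-0.10)(0.70) = 0.0700
  C_32 = −[(0.65)(-0.45) − (-0.10)(-0.20)] = 0.3125
  C_33 = (0.65)(0.70) − (0.00)(-0.20) = 0.4550
det(I−A) = Σ_j (I−A)_1j·C_1j = (0.65)(0.3800) + (0.00)(0.2275) + (-0.10)(0.1850) = 0.2285
adj(I−A) = Cᵀ =
  [ 0.3800   0.0400   0.0700]
  [ 0.2275   0.5050   0.3125]
  [ 0.1850   0.2600   0.4550]
(I − A)⁻¹ = adj(I−A) / det(I−A) ≈
  [   1.6630     0.1751     0.3063]
  [   0.9956     2.2101     1.3676]
  [   0.8096     1.1379     1.9912]
The output multiplier for sector j is the column-j sum of the Leontief inverse (I − A)⁻¹ = adj(I−A) / det(I−A).
Column 2 of adj(I−A): (0.0400, 0.5050, 0.2600); det(I−A) = 0.2285.
m_2 = (0.0400 + 0.5050 + 0.2600) / 0.2285 = 0.805 / 0.2285 ≈ 3.523.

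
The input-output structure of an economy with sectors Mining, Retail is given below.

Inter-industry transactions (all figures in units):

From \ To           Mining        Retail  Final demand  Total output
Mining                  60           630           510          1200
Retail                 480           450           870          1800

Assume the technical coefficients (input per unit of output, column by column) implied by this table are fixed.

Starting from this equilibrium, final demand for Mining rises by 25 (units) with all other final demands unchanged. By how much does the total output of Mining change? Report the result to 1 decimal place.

Technical coefficients a_ij = z_ij / X_j:
  a_MM = 60/1200 = 0.05, a_RM = 480/1200 = 0.40
  a_MR = 630/1800 = 0.35, a_RR = 450/1800 = 0.25
I − A =
  [   0.95    -0.35]
  [  -0.40     0.75]
det(I−A) = (0.95)(0.75) − (-0.35)(-0.40) = 0.5725
adj(I−A) = [[0.75, 0.35], [0.40, 0.95]]
(I − A)⁻¹ = adj(I−A) / det(I−A) ≈
  [   1.3100     0.6114]
  [   0.6987     1.6594]
Δx = (I − A)⁻¹ Δd with Δd having +25 in the Mining component and 0 elsewhere.
So Δx_M = L_MM · (+25), where L_MM = adj(I−A)_MM / det(I−A) = 0.75 / 0.5725.
Δx_M = 0.75 × (+25) / 0.5725 = 18.75 / 0.5725 ≈ 32.8.

Δx_M = 32.8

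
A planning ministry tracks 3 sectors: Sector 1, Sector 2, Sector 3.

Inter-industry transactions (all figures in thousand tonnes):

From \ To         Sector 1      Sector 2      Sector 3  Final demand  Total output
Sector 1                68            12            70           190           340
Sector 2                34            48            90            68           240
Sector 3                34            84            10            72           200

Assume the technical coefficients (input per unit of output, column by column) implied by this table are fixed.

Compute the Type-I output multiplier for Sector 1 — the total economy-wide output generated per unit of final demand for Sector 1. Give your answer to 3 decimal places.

Technical coefficients a_ij = z_ij / X_j:
  a_11 = 68/340 = 0.20, a_21 = 34/340 = 0.10, a_31 = 34/340 = 0.10
  a_12 = 12/240 = 0.05, a_22 = 48/240 = 0.20, a_32 = 84/240 = 0.35
  a_13 = 70/200 = 0.35, a_23 = 90/200 = 0.45, a_33 = 10/200 = 0.05
I − A =
  [   0.80    -0.05    -0.35]
  [  -0.10     0.80    -0.45]
  [  -0.10    -0.35     0.95]
Cofactors of I−A, C_ij = (−1)^(i+j)·(minor ij) (rows/columns in the sector order above):
  C_11 = (0.80)(0.95) − (-0.45)(-0.35) = 0.6025
  C_12 = −[(-0.10)(0.95) − (-0.45)(-0.10)] = 0.1400
  C_13 = (-0.10)(-0.35) − (0.80)(-0.10) = 0.1150
  C_21 = −[(-0.05)(0.95) − (-0.35)(-0.35)] = 0.1700
  C_22 = (0.80)(0.95) − (-0.35)(-0.10) = 0.7250
  C_23 = −[(0.80)(-0.35) − (-0.05)(-0.10)] = 0.2850
  C_31 = (-0.05)(-0.45) − (-0.35)(0.80) = 0.3025
  C_32 = −[(0.80)(-0.45) − (-0.35)(-0.10)] = 0.3950
  C_33 = (0.80)(0.80) − (-0.05)(-0.10) = 0.6350
det(I−A) = Σ_j (I−A)_1j·C_1j = (0.80)(0.6025) + (-0.05)(0.1400) + (-0.35)(0.1150) = 0.43475
adj(I−A) = Cᵀ =
  [ 0.6025   0.1700   0.3025]
  [ 0.1400   0.7250   0.3950]
  [ 0.1150   0.2850   0.6350]
(I − A)⁻¹ = adj(I−A) / det(I−A) ≈
  [   1.3859     0.3910     0.6958]
  [   0.3220     1.6676     0.9086]
  [   0.2645     0.6555     1.4606]
The output multiplier for sector j is the column-j sum of the Leontief inverse (I − A)⁻¹ = adj(I−A) / det(I−A).
Column 1 of adj(I−A): (0.6025, 0.1400, 0.1150); det(I−A) = 0.43475.
m_1 = (0.6025 + 0.1400 + 0.1150) / 0.43475 = 0.8575 / 0.43475 ≈ 1.972.

m_1 = 1.972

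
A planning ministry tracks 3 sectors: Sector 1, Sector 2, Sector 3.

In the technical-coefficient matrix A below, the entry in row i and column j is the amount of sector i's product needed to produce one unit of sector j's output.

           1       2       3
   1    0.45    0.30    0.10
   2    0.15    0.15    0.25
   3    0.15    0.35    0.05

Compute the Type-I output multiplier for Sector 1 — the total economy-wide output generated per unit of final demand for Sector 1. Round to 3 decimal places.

m_1 = 3.333

I − A =
  [   0.55    -0.30    -0.10]
  [  -0.15     0.85    -0.25]
  [  -0.15    -0.35     0.95]
Cofactors of I−A, C_ij = (−1)^(i+j)·(minor ij) (rows/columns in the sector order above):
  C_11 = (0.85)(0.95) − (-0.25)(-0.35) = 0.7200
  C_12 = −[(-0.15)(0.95) − (-0.25)(-0.15)] = 0.1800
  C_13 = (-0.15)(-0.35) − (0.85)(-0.15) = 0.1800
  C_21 = −[(-0.30)(0.95) − (-0.10)(-0.35)] = 0.3200
  C_22 = (0.55)(0.95) − (-0.10)(-0.15) = 0.5075
  C_23 = −[(0.55)(-0.35) − (-0.30)(-0.15)] = 0.2375
  C_31 = (-0.30)(-0.25) − (-0.10)(0.85) = 0.1600
  C_32 = −[(0.55)(-0.25) − (-0.10)(-0.15)] = 0.1525
  C_33 = (0.55)(0.85) − (-0.30)(-0.15) = 0.4225
det(I−A) = Σ_j (I−A)_1j·C_1j = (0.55)(0.7200) + (-0.30)(0.1800) + (-0.10)(0.1800) = 0.3240
adj(I−A) = Cᵀ =
  [ 0.7200   0.3200   0.1600]
  [ 0.1800   0.5075   0.1525]
  [ 0.1800   0.2375   0.4225]
(I − A)⁻¹ = adj(I−A) / det(I−A) ≈
  [   2.2222     0.9877     0.4938]
  [   0.5556     1.5664     0.4707]
  [   0.5556     0.7330     1.3040]
The output multiplier for sector j is the column-j sum of the Leontief inverse (I − A)⁻¹ = adj(I−A) / det(I−A).
Column 1 of adj(I−A): (0.7200, 0.1800, 0.1800); det(I−A) = 0.3240.
m_1 = (0.7200 + 0.1800 + 0.1800) / 0.3240 = 1.08 / 0.3240 ≈ 3.333.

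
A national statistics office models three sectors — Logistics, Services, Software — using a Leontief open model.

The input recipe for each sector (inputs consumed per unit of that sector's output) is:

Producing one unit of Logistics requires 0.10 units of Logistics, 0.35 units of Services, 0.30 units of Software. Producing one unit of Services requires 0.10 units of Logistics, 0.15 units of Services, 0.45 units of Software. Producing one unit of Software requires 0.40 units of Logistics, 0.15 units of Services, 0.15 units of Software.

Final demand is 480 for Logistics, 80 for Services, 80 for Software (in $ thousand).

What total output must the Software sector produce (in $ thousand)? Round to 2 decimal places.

I − A =
  [   0.90    -0.10    -0.40]
  [  -0.35     0.85    -0.15]
  [  -0.30    -0.45     0.85]
Cofactors of I−A, C_ij = (−1)^(i+j)·(minor ij) (rows/columns in the sector order above):
  C_11 = (0.85)(0.85) − (-0.15)(-0.45) = 0.6550
  C_12 = −[(-0.35)(0.85) − (-0.15)(-0.30)] = 0.3425
  C_13 = (-0.35)(-0.45) − (0.85)(-0.30) = 0.4125
  C_21 = −[(-0.10)(0.85) − (-0.40)(-0.45)] = 0.2650
  C_22 = (0.90)(0.85) − (-0.40)(-0.30) = 0.6450
  C_23 = −[(0.90)(-0.45) − (-0.10)(-0.30)] = 0.4350
  C_31 = (-0.10)(-0.15) − (-0.40)(0.85) = 0.3550
  C_32 = −[(0.90)(-0.15) − (-0.40)(-0.35)] = 0.2750
  C_33 = (0.90)(0.85) − (-0.10)(-0.35) = 0.7300
det(I−A) = Σ_j (I−A)_1j·C_1j = (0.90)(0.6550) + (-0.10)(0.3425) + (-0.40)(0.4125) = 0.39025
adj(I−A) = Cᵀ =
  [ 0.6550   0.2650   0.3550]
  [ 0.3425   0.6450   0.2750]
  [ 0.4125   0.4350   0.7300]
(I − A)⁻¹ = adj(I−A) / det(I−A) ≈
  [   1.6784     0.6791     0.9097]
  [   0.8776     1.6528     0.7047]
  [   1.0570     1.1147     1.8706]
x = (I − A)⁻¹ d = adj(I−A)·d / det(I−A), with det(I−A) = 0.39025:
  x_1 = (0.6550·480 + 0.2650·80 + 0.3550·80) / 0.39025 = 364.00 / 0.39025 ≈ 932.74
  x_2 = (0.3425·480 + 0.6450·80 + 0.2750·80) / 0.39025 = 238.00 / 0.39025 ≈ 609.87
  x_3 = (0.4125·480 + 0.4350·80 + 0.7300·80) / 0.39025 = 291.20 / 0.39025 ≈ 746.19

x_3 = 746.19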